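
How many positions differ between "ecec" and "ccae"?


Comparing "ecec" and "ccae" position by position:
  Position 0: 'e' vs 'c' => DIFFER
  Position 1: 'c' vs 'c' => same
  Position 2: 'e' vs 'a' => DIFFER
  Position 3: 'c' vs 'e' => DIFFER
Positions that differ: 3

3


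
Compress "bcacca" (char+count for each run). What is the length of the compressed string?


Input: bcacca
Runs:
  'b' x 1 => "b1"
  'c' x 1 => "c1"
  'a' x 1 => "a1"
  'c' x 2 => "c2"
  'a' x 1 => "a1"
Compressed: "b1c1a1c2a1"
Compressed length: 10

10


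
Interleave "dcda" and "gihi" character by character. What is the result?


Interleaving "dcda" and "gihi":
  Position 0: 'd' from first, 'g' from second => "dg"
  Position 1: 'c' from first, 'i' from second => "ci"
  Position 2: 'd' from first, 'h' from second => "dh"
  Position 3: 'a' from first, 'i' from second => "ai"
Result: dgcidhai

dgcidhai


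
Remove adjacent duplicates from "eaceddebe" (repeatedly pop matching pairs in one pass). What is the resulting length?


Input: eaceddebe
Stack-based adjacent duplicate removal:
  Read 'e': push. Stack: e
  Read 'a': push. Stack: ea
  Read 'c': push. Stack: eac
  Read 'e': push. Stack: eace
  Read 'd': push. Stack: eaced
  Read 'd': matches stack top 'd' => pop. Stack: eace
  Read 'e': matches stack top 'e' => pop. Stack: eac
  Read 'b': push. Stack: eacb
  Read 'e': push. Stack: eacbe
Final stack: "eacbe" (length 5)

5


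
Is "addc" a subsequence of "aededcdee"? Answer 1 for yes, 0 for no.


Check if "addc" is a subsequence of "aededcdee"
Greedy scan:
  Position 0 ('a'): matches sub[0] = 'a'
  Position 1 ('e'): no match needed
  Position 2 ('d'): matches sub[1] = 'd'
  Position 3 ('e'): no match needed
  Position 4 ('d'): matches sub[2] = 'd'
  Position 5 ('c'): matches sub[3] = 'c'
  Position 6 ('d'): no match needed
  Position 7 ('e'): no match needed
  Position 8 ('e'): no match needed
All 4 characters matched => is a subsequence

1


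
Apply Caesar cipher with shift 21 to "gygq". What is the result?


Caesar cipher: shift "gygq" by 21
  'g' (pos 6) + 21 = pos 1 = 'b'
  'y' (pos 24) + 21 = pos 19 = 't'
  'g' (pos 6) + 21 = pos 1 = 'b'
  'q' (pos 16) + 21 = pos 11 = 'l'
Result: btbl

btbl


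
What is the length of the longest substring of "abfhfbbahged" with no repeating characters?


Input: "abfhfbbahged"
Sliding window (track last position of each char):
  Position 0 ('a'): window [0,0] length 1 -- new best
  Position 1 ('b'): window [0,1] length 2 -- new best
  Position 2 ('f'): window [0,2] length 3 -- new best
  Position 3 ('h'): window [0,3] length 4 -- new best
  Position 4 ('f'): repeat (last at 2), move window start to 3
  Position 4 ('f'): window [3,4] length 2
  Position 5 ('b'): window [3,5] length 3
  Position 6 ('b'): repeat (last at 5), move window start to 6
  Position 6 ('b'): window [6,6] length 1
  Position 7 ('a'): window [6,7] length 2
  Position 8 ('h'): window [6,8] length 3
  Position 9 ('g'): window [6,9] length 4
  Position 10 ('e'): window [6,10] length 5 -- new best
  Position 11 ('d'): window [6,11] length 6 -- new best
Longest substring with no repeats: "bahged" with length 6

6


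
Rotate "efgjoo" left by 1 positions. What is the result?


Input: "efgjoo", rotate left by 1
First 1 characters: "e"
Remaining characters: "fgjoo"
Concatenate remaining + first: "fgjoo" + "e" = "fgjooe"

fgjooe


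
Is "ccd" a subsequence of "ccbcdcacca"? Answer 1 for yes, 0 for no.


Check if "ccd" is a subsequence of "ccbcdcacca"
Greedy scan:
  Position 0 ('c'): matches sub[0] = 'c'
  Position 1 ('c'): matches sub[1] = 'c'
  Position 2 ('b'): no match needed
  Position 3 ('c'): no match needed
  Position 4 ('d'): matches sub[2] = 'd'
  Position 5 ('c'): no match needed
  Position 6 ('a'): no match needed
  Position 7 ('c'): no match needed
  Position 8 ('c'): no match needed
  Position 9 ('a'): no match needed
All 3 characters matched => is a subsequence

1


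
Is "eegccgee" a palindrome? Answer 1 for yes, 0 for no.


Input: eegccgee
Reversed: eegccgee
  Compare pos 0 ('e') with pos 7 ('e'): match
  Compare pos 1 ('e') with pos 6 ('e'): match
  Compare pos 2 ('g') with pos 5 ('g'): match
  Compare pos 3 ('c') with pos 4 ('c'): match
Result: palindrome

1


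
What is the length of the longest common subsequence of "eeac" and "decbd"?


LCS of "eeac" and "decbd"
DP table:
           d    e    c    b    d
      0    0    0    0    0    0
  e   0    0    1    1    1    1
  e   0    0    1    1    1    1
  a   0    0    1    1    1    1
  c   0    0    1    2    2    2
LCS length = dp[4][5] = 2

2


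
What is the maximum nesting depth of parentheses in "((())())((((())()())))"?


Input: "((())())((((())()())))"
Tracking depth:
  Position 0 '(': depth becomes 1
  Position 1 '(': depth becomes 2
  Position 2 '(': depth becomes 3
  Position 3 ')': depth becomes 2
  Position 4 ')': depth becomes 1
  Position 5 '(': depth becomes 2
  Position 6 ')': depth becomes 1
  Position 7 ')': depth becomes 0
  Position 8 '(': depth becomes 1
  Position 9 '(': depth becomes 2
  Position 10 '(': depth becomes 3
  Position 11 '(': depth becomes 4
  Position 12 '(': depth becomes 5
  Position 13 ')': depth becomes 4
  Position 14 ')': depth becomes 3
  Position 15 '(': depth becomes 4
  Position 16 ')': depth becomes 3
  Position 17 '(': depth becomes 4
  Position 18 ')': depth becomes 3
  Position 19 ')': depth becomes 2
  Position 20 ')': depth becomes 1
  Position 21 ')': depth becomes 0
Maximum depth reached: 5

5


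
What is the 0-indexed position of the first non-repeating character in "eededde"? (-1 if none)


Input: eededde
Character frequencies:
  'd': 3
  'e': 4
Scanning left to right for freq == 1:
  Position 0 ('e'): freq=4, skip
  Position 1 ('e'): freq=4, skip
  Position 2 ('d'): freq=3, skip
  Position 3 ('e'): freq=4, skip
  Position 4 ('d'): freq=3, skip
  Position 5 ('d'): freq=3, skip
  Position 6 ('e'): freq=4, skip
  No unique character found => answer = -1

-1


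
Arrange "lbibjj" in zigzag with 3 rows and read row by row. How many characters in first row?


Zigzag "lbibjj" into 3 rows:
Placing characters:
  'l' => row 0
  'b' => row 1
  'i' => row 2
  'b' => row 1
  'j' => row 0
  'j' => row 1
Rows:
  Row 0: "lj"
  Row 1: "bbj"
  Row 2: "i"
First row length: 2

2


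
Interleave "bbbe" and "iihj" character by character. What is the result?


Interleaving "bbbe" and "iihj":
  Position 0: 'b' from first, 'i' from second => "bi"
  Position 1: 'b' from first, 'i' from second => "bi"
  Position 2: 'b' from first, 'h' from second => "bh"
  Position 3: 'e' from first, 'j' from second => "ej"
Result: bibibhej

bibibhej


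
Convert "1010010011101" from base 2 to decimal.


Input: "1010010011101" in base 2
Positional expansion:
  Digit '1' (value 1) x 2^12 = 4096
  Digit '0' (value 0) x 2^11 = 0
  Digit '1' (value 1) x 2^10 = 1024
  Digit '0' (value 0) x 2^9 = 0
  Digit '0' (value 0) x 2^8 = 0
  Digit '1' (value 1) x 2^7 = 128
  Digit '0' (value 0) x 2^6 = 0
  Digit '0' (value 0) x 2^5 = 0
  Digit '1' (value 1) x 2^4 = 16
  Digit '1' (value 1) x 2^3 = 8
  Digit '1' (value 1) x 2^2 = 4
  Digit '0' (value 0) x 2^1 = 0
  Digit '1' (value 1) x 2^0 = 1
Sum = 5277

5277


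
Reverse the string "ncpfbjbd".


Input: ncpfbjbd
Reading characters right to left:
  Position 7: 'd'
  Position 6: 'b'
  Position 5: 'j'
  Position 4: 'b'
  Position 3: 'f'
  Position 2: 'p'
  Position 1: 'c'
  Position 0: 'n'
Reversed: dbjbfpcn

dbjbfpcn


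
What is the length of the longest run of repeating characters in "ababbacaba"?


Input: "ababbacaba"
Scanning for longest run:
  Position 1 ('b'): new char, reset run to 1
  Position 2 ('a'): new char, reset run to 1
  Position 3 ('b'): new char, reset run to 1
  Position 4 ('b'): continues run of 'b', length=2
  Position 5 ('a'): new char, reset run to 1
  Position 6 ('c'): new char, reset run to 1
  Position 7 ('a'): new char, reset run to 1
  Position 8 ('b'): new char, reset run to 1
  Position 9 ('a'): new char, reset run to 1
Longest run: 'b' with length 2

2


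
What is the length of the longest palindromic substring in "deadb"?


Input: "deadb"
Checking substrings for palindromes:
  No multi-char palindromic substrings found
Longest palindromic substring: "d" with length 1

1


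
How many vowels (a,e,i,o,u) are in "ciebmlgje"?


Input: ciebmlgje
Checking each character:
  'c' at position 0: consonant
  'i' at position 1: vowel (running total: 1)
  'e' at position 2: vowel (running total: 2)
  'b' at position 3: consonant
  'm' at position 4: consonant
  'l' at position 5: consonant
  'g' at position 6: consonant
  'j' at position 7: consonant
  'e' at position 8: vowel (running total: 3)
Total vowels: 3

3


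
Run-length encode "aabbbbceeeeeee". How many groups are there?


Input: aabbbbceeeeeee
Scanning for consecutive runs:
  Group 1: 'a' x 2 (positions 0-1)
  Group 2: 'b' x 4 (positions 2-5)
  Group 3: 'c' x 1 (positions 6-6)
  Group 4: 'e' x 7 (positions 7-13)
Total groups: 4

4


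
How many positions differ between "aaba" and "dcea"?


Comparing "aaba" and "dcea" position by position:
  Position 0: 'a' vs 'd' => DIFFER
  Position 1: 'a' vs 'c' => DIFFER
  Position 2: 'b' vs 'e' => DIFFER
  Position 3: 'a' vs 'a' => same
Positions that differ: 3

3


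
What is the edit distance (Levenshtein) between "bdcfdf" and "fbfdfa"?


Computing edit distance: "bdcfdf" -> "fbfdfa"
DP table:
           f    b    f    d    f    a
      0    1    2    3    4    5    6
  b   1    1    1    2    3    4    5
  d   2    2    2    2    2    3    4
  c   3    3    3    3    3    3    4
  f   4    3    4    3    4    3    4
  d   5    4    4    4    3    4    4
  f   6    5    5    4    4    3    4
Edit distance = dp[6][6] = 4

4


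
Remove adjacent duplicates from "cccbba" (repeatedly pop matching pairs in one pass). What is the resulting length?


Input: cccbba
Stack-based adjacent duplicate removal:
  Read 'c': push. Stack: c
  Read 'c': matches stack top 'c' => pop. Stack: (empty)
  Read 'c': push. Stack: c
  Read 'b': push. Stack: cb
  Read 'b': matches stack top 'b' => pop. Stack: c
  Read 'a': push. Stack: ca
Final stack: "ca" (length 2)

2


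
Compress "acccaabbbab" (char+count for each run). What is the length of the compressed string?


Input: acccaabbbab
Runs:
  'a' x 1 => "a1"
  'c' x 3 => "c3"
  'a' x 2 => "a2"
  'b' x 3 => "b3"
  'a' x 1 => "a1"
  'b' x 1 => "b1"
Compressed: "a1c3a2b3a1b1"
Compressed length: 12

12


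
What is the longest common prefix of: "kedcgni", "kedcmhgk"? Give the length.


Words: kedcgni, kedcmhgk
  Position 0: all 'k' => match
  Position 1: all 'e' => match
  Position 2: all 'd' => match
  Position 3: all 'c' => match
  Position 4: ('g', 'm') => mismatch, stop
LCP = "kedc" (length 4)

4


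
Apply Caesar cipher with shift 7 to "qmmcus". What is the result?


Caesar cipher: shift "qmmcus" by 7
  'q' (pos 16) + 7 = pos 23 = 'x'
  'm' (pos 12) + 7 = pos 19 = 't'
  'm' (pos 12) + 7 = pos 19 = 't'
  'c' (pos 2) + 7 = pos 9 = 'j'
  'u' (pos 20) + 7 = pos 1 = 'b'
  's' (pos 18) + 7 = pos 25 = 'z'
Result: xttjbz

xttjbz


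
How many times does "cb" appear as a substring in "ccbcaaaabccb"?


Searching for "cb" in "ccbcaaaabccb"
Scanning each position:
  Position 0: "cc" => no
  Position 1: "cb" => MATCH
  Position 2: "bc" => no
  Position 3: "ca" => no
  Position 4: "aa" => no
  Position 5: "aa" => no
  Position 6: "aa" => no
  Position 7: "ab" => no
  Position 8: "bc" => no
  Position 9: "cc" => no
  Position 10: "cb" => MATCH
Total occurrences: 2

2


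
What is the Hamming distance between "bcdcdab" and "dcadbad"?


Comparing "bcdcdab" and "dcadbad" position by position:
  Position 0: 'b' vs 'd' => differ
  Position 1: 'c' vs 'c' => same
  Position 2: 'd' vs 'a' => differ
  Position 3: 'c' vs 'd' => differ
  Position 4: 'd' vs 'b' => differ
  Position 5: 'a' vs 'a' => same
  Position 6: 'b' vs 'd' => differ
Total differences (Hamming distance): 5

5


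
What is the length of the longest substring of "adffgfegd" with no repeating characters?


Input: "adffgfegd"
Sliding window (track last position of each char):
  Position 0 ('a'): window [0,0] length 1 -- new best
  Position 1 ('d'): window [0,1] length 2 -- new best
  Position 2 ('f'): window [0,2] length 3 -- new best
  Position 3 ('f'): repeat (last at 2), move window start to 3
  Position 3 ('f'): window [3,3] length 1
  Position 4 ('g'): window [3,4] length 2
  Position 5 ('f'): repeat (last at 3), move window start to 4
  Position 5 ('f'): window [4,5] length 2
  Position 6 ('e'): window [4,6] length 3
  Position 7 ('g'): repeat (last at 4), move window start to 5
  Position 7 ('g'): window [5,7] length 3
  Position 8 ('d'): window [5,8] length 4 -- new best
Longest substring with no repeats: "fegd" with length 4

4


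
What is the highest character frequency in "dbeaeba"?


Input: dbeaeba
Character counts:
  'a': 2
  'b': 2
  'd': 1
  'e': 2
Maximum frequency: 2

2


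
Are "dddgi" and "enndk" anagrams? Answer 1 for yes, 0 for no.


Strings: "dddgi", "enndk"
Sorted first:  dddgi
Sorted second: deknn
Differ at position 1: 'd' vs 'e' => not anagrams

0


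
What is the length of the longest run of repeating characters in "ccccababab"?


Input: "ccccababab"
Scanning for longest run:
  Position 1 ('c'): continues run of 'c', length=2
  Position 2 ('c'): continues run of 'c', length=3
  Position 3 ('c'): continues run of 'c', length=4
  Position 4 ('a'): new char, reset run to 1
  Position 5 ('b'): new char, reset run to 1
  Position 6 ('a'): new char, reset run to 1
  Position 7 ('b'): new char, reset run to 1
  Position 8 ('a'): new char, reset run to 1
  Position 9 ('b'): new char, reset run to 1
Longest run: 'c' with length 4

4


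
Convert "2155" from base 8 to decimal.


Input: "2155" in base 8
Positional expansion:
  Digit '2' (value 2) x 8^3 = 1024
  Digit '1' (value 1) x 8^2 = 64
  Digit '5' (value 5) x 8^1 = 40
  Digit '5' (value 5) x 8^0 = 5
Sum = 1133

1133


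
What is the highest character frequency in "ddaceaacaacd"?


Input: ddaceaacaacd
Character counts:
  'a': 5
  'c': 3
  'd': 3
  'e': 1
Maximum frequency: 5

5


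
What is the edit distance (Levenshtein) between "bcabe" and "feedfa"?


Computing edit distance: "bcabe" -> "feedfa"
DP table:
           f    e    e    d    f    a
      0    1    2    3    4    5    6
  b   1    1    2    3    4    5    6
  c   2    2    2    3    4    5    6
  a   3    3    3    3    4    5    5
  b   4    4    4    4    4    5    6
  e   5    5    4    4    5    5    6
Edit distance = dp[5][6] = 6

6


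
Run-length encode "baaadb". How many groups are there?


Input: baaadb
Scanning for consecutive runs:
  Group 1: 'b' x 1 (positions 0-0)
  Group 2: 'a' x 3 (positions 1-3)
  Group 3: 'd' x 1 (positions 4-4)
  Group 4: 'b' x 1 (positions 5-5)
Total groups: 4

4


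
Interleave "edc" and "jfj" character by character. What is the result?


Interleaving "edc" and "jfj":
  Position 0: 'e' from first, 'j' from second => "ej"
  Position 1: 'd' from first, 'f' from second => "df"
  Position 2: 'c' from first, 'j' from second => "cj"
Result: ejdfcj

ejdfcj


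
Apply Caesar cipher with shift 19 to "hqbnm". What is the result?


Caesar cipher: shift "hqbnm" by 19
  'h' (pos 7) + 19 = pos 0 = 'a'
  'q' (pos 16) + 19 = pos 9 = 'j'
  'b' (pos 1) + 19 = pos 20 = 'u'
  'n' (pos 13) + 19 = pos 6 = 'g'
  'm' (pos 12) + 19 = pos 5 = 'f'
Result: ajugf

ajugf


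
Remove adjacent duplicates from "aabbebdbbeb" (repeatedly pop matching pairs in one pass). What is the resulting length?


Input: aabbebdbbeb
Stack-based adjacent duplicate removal:
  Read 'a': push. Stack: a
  Read 'a': matches stack top 'a' => pop. Stack: (empty)
  Read 'b': push. Stack: b
  Read 'b': matches stack top 'b' => pop. Stack: (empty)
  Read 'e': push. Stack: e
  Read 'b': push. Stack: eb
  Read 'd': push. Stack: ebd
  Read 'b': push. Stack: ebdb
  Read 'b': matches stack top 'b' => pop. Stack: ebd
  Read 'e': push. Stack: ebde
  Read 'b': push. Stack: ebdeb
Final stack: "ebdeb" (length 5)

5


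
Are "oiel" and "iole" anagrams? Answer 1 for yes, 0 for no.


Strings: "oiel", "iole"
Sorted first:  eilo
Sorted second: eilo
Sorted forms match => anagrams

1


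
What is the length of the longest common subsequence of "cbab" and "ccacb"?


LCS of "cbab" and "ccacb"
DP table:
           c    c    a    c    b
      0    0    0    0    0    0
  c   0    1    1    1    1    1
  b   0    1    1    1    1    2
  a   0    1    1    2    2    2
  b   0    1    1    2    2    3
LCS length = dp[4][5] = 3

3


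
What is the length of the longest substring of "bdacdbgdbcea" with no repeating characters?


Input: "bdacdbgdbcea"
Sliding window (track last position of each char):
  Position 0 ('b'): window [0,0] length 1 -- new best
  Position 1 ('d'): window [0,1] length 2 -- new best
  Position 2 ('a'): window [0,2] length 3 -- new best
  Position 3 ('c'): window [0,3] length 4 -- new best
  Position 4 ('d'): repeat (last at 1), move window start to 2
  Position 4 ('d'): window [2,4] length 3
  Position 5 ('b'): window [2,5] length 4
  Position 6 ('g'): window [2,6] length 5 -- new best
  Position 7 ('d'): repeat (last at 4), move window start to 5
  Position 7 ('d'): window [5,7] length 3
  Position 8 ('b'): repeat (last at 5), move window start to 6
  Position 8 ('b'): window [6,8] length 3
  Position 9 ('c'): window [6,9] length 4
  Position 10 ('e'): window [6,10] length 5
  Position 11 ('a'): window [6,11] length 6 -- new best
Longest substring with no repeats: "gdbcea" with length 6

6


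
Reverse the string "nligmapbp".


Input: nligmapbp
Reading characters right to left:
  Position 8: 'p'
  Position 7: 'b'
  Position 6: 'p'
  Position 5: 'a'
  Position 4: 'm'
  Position 3: 'g'
  Position 2: 'i'
  Position 1: 'l'
  Position 0: 'n'
Reversed: pbpamgiln

pbpamgiln


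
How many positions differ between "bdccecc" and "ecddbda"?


Comparing "bdccecc" and "ecddbda" position by position:
  Position 0: 'b' vs 'e' => DIFFER
  Position 1: 'd' vs 'c' => DIFFER
  Position 2: 'c' vs 'd' => DIFFER
  Position 3: 'c' vs 'd' => DIFFER
  Position 4: 'e' vs 'b' => DIFFER
  Position 5: 'c' vs 'd' => DIFFER
  Position 6: 'c' vs 'a' => DIFFER
Positions that differ: 7

7


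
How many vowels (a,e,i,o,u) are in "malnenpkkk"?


Input: malnenpkkk
Checking each character:
  'm' at position 0: consonant
  'a' at position 1: vowel (running total: 1)
  'l' at position 2: consonant
  'n' at position 3: consonant
  'e' at position 4: vowel (running total: 2)
  'n' at position 5: consonant
  'p' at position 6: consonant
  'k' at position 7: consonant
  'k' at position 8: consonant
  'k' at position 9: consonant
Total vowels: 2

2


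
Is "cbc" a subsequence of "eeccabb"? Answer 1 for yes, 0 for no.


Check if "cbc" is a subsequence of "eeccabb"
Greedy scan:
  Position 0 ('e'): no match needed
  Position 1 ('e'): no match needed
  Position 2 ('c'): matches sub[0] = 'c'
  Position 3 ('c'): no match needed
  Position 4 ('a'): no match needed
  Position 5 ('b'): matches sub[1] = 'b'
  Position 6 ('b'): no match needed
Only matched 2/3 characters => not a subsequence

0


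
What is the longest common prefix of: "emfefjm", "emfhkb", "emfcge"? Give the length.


Words: emfefjm, emfhkb, emfcge
  Position 0: all 'e' => match
  Position 1: all 'm' => match
  Position 2: all 'f' => match
  Position 3: ('e', 'h', 'c') => mismatch, stop
LCP = "emf" (length 3)

3


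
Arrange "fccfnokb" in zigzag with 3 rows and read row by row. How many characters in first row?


Zigzag "fccfnokb" into 3 rows:
Placing characters:
  'f' => row 0
  'c' => row 1
  'c' => row 2
  'f' => row 1
  'n' => row 0
  'o' => row 1
  'k' => row 2
  'b' => row 1
Rows:
  Row 0: "fn"
  Row 1: "cfob"
  Row 2: "ck"
First row length: 2

2


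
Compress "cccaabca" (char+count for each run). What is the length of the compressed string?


Input: cccaabca
Runs:
  'c' x 3 => "c3"
  'a' x 2 => "a2"
  'b' x 1 => "b1"
  'c' x 1 => "c1"
  'a' x 1 => "a1"
Compressed: "c3a2b1c1a1"
Compressed length: 10

10


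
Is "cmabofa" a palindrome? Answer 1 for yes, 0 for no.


Input: cmabofa
Reversed: afobamc
  Compare pos 0 ('c') with pos 6 ('a'): MISMATCH
  Compare pos 1 ('m') with pos 5 ('f'): MISMATCH
  Compare pos 2 ('a') with pos 4 ('o'): MISMATCH
Result: not a palindrome

0


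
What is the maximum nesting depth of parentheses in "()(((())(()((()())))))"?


Input: "()(((())(()((()())))))"
Tracking depth:
  Position 0 '(': depth becomes 1
  Position 1 ')': depth becomes 0
  Position 2 '(': depth becomes 1
  Position 3 '(': depth becomes 2
  Position 4 '(': depth becomes 3
  Position 5 '(': depth becomes 4
  Position 6 ')': depth becomes 3
  Position 7 ')': depth becomes 2
  Position 8 '(': depth becomes 3
  Position 9 '(': depth becomes 4
  Position 10 ')': depth becomes 3
  Position 11 '(': depth becomes 4
  Position 12 '(': depth becomes 5
  Position 13 '(': depth becomes 6
  Position 14 ')': depth becomes 5
  Position 15 '(': depth becomes 6
  Position 16 ')': depth becomes 5
  Position 17 ')': depth becomes 4
  Position 18 ')': depth becomes 3
  Position 19 ')': depth becomes 2
  Position 20 ')': depth becomes 1
  Position 21 ')': depth becomes 0
Maximum depth reached: 6

6


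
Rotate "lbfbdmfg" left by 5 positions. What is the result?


Input: "lbfbdmfg", rotate left by 5
First 5 characters: "lbfbd"
Remaining characters: "mfg"
Concatenate remaining + first: "mfg" + "lbfbd" = "mfglbfbd"

mfglbfbd


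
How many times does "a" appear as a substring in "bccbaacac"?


Searching for "a" in "bccbaacac"
Scanning each position:
  Position 0: "b" => no
  Position 1: "c" => no
  Position 2: "c" => no
  Position 3: "b" => no
  Position 4: "a" => MATCH
  Position 5: "a" => MATCH
  Position 6: "c" => no
  Position 7: "a" => MATCH
  Position 8: "c" => no
Total occurrences: 3

3


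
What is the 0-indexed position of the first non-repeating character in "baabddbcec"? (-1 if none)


Input: baabddbcec
Character frequencies:
  'a': 2
  'b': 3
  'c': 2
  'd': 2
  'e': 1
Scanning left to right for freq == 1:
  Position 0 ('b'): freq=3, skip
  Position 1 ('a'): freq=2, skip
  Position 2 ('a'): freq=2, skip
  Position 3 ('b'): freq=3, skip
  Position 4 ('d'): freq=2, skip
  Position 5 ('d'): freq=2, skip
  Position 6 ('b'): freq=3, skip
  Position 7 ('c'): freq=2, skip
  Position 8 ('e'): unique! => answer = 8

8


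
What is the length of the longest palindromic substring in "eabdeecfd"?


Input: "eabdeecfd"
Checking substrings for palindromes:
  [4:6] "ee" (len 2) => palindrome
Longest palindromic substring: "ee" with length 2

2


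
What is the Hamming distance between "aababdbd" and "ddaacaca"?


Comparing "aababdbd" and "ddaacaca" position by position:
  Position 0: 'a' vs 'd' => differ
  Position 1: 'a' vs 'd' => differ
  Position 2: 'b' vs 'a' => differ
  Position 3: 'a' vs 'a' => same
  Position 4: 'b' vs 'c' => differ
  Position 5: 'd' vs 'a' => differ
  Position 6: 'b' vs 'c' => differ
  Position 7: 'd' vs 'a' => differ
Total differences (Hamming distance): 7

7


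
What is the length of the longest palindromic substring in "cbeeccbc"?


Input: "cbeeccbc"
Checking substrings for palindromes:
  [5:8] "cbc" (len 3) => palindrome
  [2:4] "ee" (len 2) => palindrome
  [4:6] "cc" (len 2) => palindrome
Longest palindromic substring: "cbc" with length 3

3


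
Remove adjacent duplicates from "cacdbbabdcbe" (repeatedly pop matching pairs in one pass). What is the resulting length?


Input: cacdbbabdcbe
Stack-based adjacent duplicate removal:
  Read 'c': push. Stack: c
  Read 'a': push. Stack: ca
  Read 'c': push. Stack: cac
  Read 'd': push. Stack: cacd
  Read 'b': push. Stack: cacdb
  Read 'b': matches stack top 'b' => pop. Stack: cacd
  Read 'a': push. Stack: cacda
  Read 'b': push. Stack: cacdab
  Read 'd': push. Stack: cacdabd
  Read 'c': push. Stack: cacdabdc
  Read 'b': push. Stack: cacdabdcb
  Read 'e': push. Stack: cacdabdcbe
Final stack: "cacdabdcbe" (length 10)

10


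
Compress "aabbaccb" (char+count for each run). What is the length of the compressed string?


Input: aabbaccb
Runs:
  'a' x 2 => "a2"
  'b' x 2 => "b2"
  'a' x 1 => "a1"
  'c' x 2 => "c2"
  'b' x 1 => "b1"
Compressed: "a2b2a1c2b1"
Compressed length: 10

10


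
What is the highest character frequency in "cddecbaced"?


Input: cddecbaced
Character counts:
  'a': 1
  'b': 1
  'c': 3
  'd': 3
  'e': 2
Maximum frequency: 3

3


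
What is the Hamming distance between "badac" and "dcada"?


Comparing "badac" and "dcada" position by position:
  Position 0: 'b' vs 'd' => differ
  Position 1: 'a' vs 'c' => differ
  Position 2: 'd' vs 'a' => differ
  Position 3: 'a' vs 'd' => differ
  Position 4: 'c' vs 'a' => differ
Total differences (Hamming distance): 5

5


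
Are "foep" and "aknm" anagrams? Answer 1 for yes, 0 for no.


Strings: "foep", "aknm"
Sorted first:  efop
Sorted second: akmn
Differ at position 0: 'e' vs 'a' => not anagrams

0


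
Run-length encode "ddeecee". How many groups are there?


Input: ddeecee
Scanning for consecutive runs:
  Group 1: 'd' x 2 (positions 0-1)
  Group 2: 'e' x 2 (positions 2-3)
  Group 3: 'c' x 1 (positions 4-4)
  Group 4: 'e' x 2 (positions 5-6)
Total groups: 4

4


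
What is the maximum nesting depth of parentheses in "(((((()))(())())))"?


Input: "(((((()))(())())))"
Tracking depth:
  Position 0 '(': depth becomes 1
  Position 1 '(': depth becomes 2
  Position 2 '(': depth becomes 3
  Position 3 '(': depth becomes 4
  Position 4 '(': depth becomes 5
  Position 5 '(': depth becomes 6
  Position 6 ')': depth becomes 5
  Position 7 ')': depth becomes 4
  Position 8 ')': depth becomes 3
  Position 9 '(': depth becomes 4
  Position 10 '(': depth becomes 5
  Position 11 ')': depth becomes 4
  Position 12 ')': depth becomes 3
  Position 13 '(': depth becomes 4
  Position 14 ')': depth becomes 3
  Position 15 ')': depth becomes 2
  Position 16 ')': depth becomes 1
  Position 17 ')': depth becomes 0
Maximum depth reached: 6

6


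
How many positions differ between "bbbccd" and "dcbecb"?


Comparing "bbbccd" and "dcbecb" position by position:
  Position 0: 'b' vs 'd' => DIFFER
  Position 1: 'b' vs 'c' => DIFFER
  Position 2: 'b' vs 'b' => same
  Position 3: 'c' vs 'e' => DIFFER
  Position 4: 'c' vs 'c' => same
  Position 5: 'd' vs 'b' => DIFFER
Positions that differ: 4

4


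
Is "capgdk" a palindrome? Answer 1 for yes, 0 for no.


Input: capgdk
Reversed: kdgpac
  Compare pos 0 ('c') with pos 5 ('k'): MISMATCH
  Compare pos 1 ('a') with pos 4 ('d'): MISMATCH
  Compare pos 2 ('p') with pos 3 ('g'): MISMATCH
Result: not a palindrome

0


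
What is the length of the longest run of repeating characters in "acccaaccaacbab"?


Input: "acccaaccaacbab"
Scanning for longest run:
  Position 1 ('c'): new char, reset run to 1
  Position 2 ('c'): continues run of 'c', length=2
  Position 3 ('c'): continues run of 'c', length=3
  Position 4 ('a'): new char, reset run to 1
  Position 5 ('a'): continues run of 'a', length=2
  Position 6 ('c'): new char, reset run to 1
  Position 7 ('c'): continues run of 'c', length=2
  Position 8 ('a'): new char, reset run to 1
  Position 9 ('a'): continues run of 'a', length=2
  Position 10 ('c'): new char, reset run to 1
  Position 11 ('b'): new char, reset run to 1
  Position 12 ('a'): new char, reset run to 1
  Position 13 ('b'): new char, reset run to 1
Longest run: 'c' with length 3

3


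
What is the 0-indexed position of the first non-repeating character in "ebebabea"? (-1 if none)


Input: ebebabea
Character frequencies:
  'a': 2
  'b': 3
  'e': 3
Scanning left to right for freq == 1:
  Position 0 ('e'): freq=3, skip
  Position 1 ('b'): freq=3, skip
  Position 2 ('e'): freq=3, skip
  Position 3 ('b'): freq=3, skip
  Position 4 ('a'): freq=2, skip
  Position 5 ('b'): freq=3, skip
  Position 6 ('e'): freq=3, skip
  Position 7 ('a'): freq=2, skip
  No unique character found => answer = -1

-1


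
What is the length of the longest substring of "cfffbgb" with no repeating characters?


Input: "cfffbgb"
Sliding window (track last position of each char):
  Position 0 ('c'): window [0,0] length 1 -- new best
  Position 1 ('f'): window [0,1] length 2 -- new best
  Position 2 ('f'): repeat (last at 1), move window start to 2
  Position 2 ('f'): window [2,2] length 1
  Position 3 ('f'): repeat (last at 2), move window start to 3
  Position 3 ('f'): window [3,3] length 1
  Position 4 ('b'): window [3,4] length 2
  Position 5 ('g'): window [3,5] length 3 -- new best
  Position 6 ('b'): repeat (last at 4), move window start to 5
  Position 6 ('b'): window [5,6] length 2
Longest substring with no repeats: "fbg" with length 3

3


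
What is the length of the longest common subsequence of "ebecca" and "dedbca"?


LCS of "ebecca" and "dedbca"
DP table:
           d    e    d    b    c    a
      0    0    0    0    0    0    0
  e   0    0    1    1    1    1    1
  b   0    0    1    1    2    2    2
  e   0    0    1    1    2    2    2
  c   0    0    1    1    2    3    3
  c   0    0    1    1    2    3    3
  a   0    0    1    1    2    3    4
LCS length = dp[6][6] = 4

4


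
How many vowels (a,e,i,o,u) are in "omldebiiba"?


Input: omldebiiba
Checking each character:
  'o' at position 0: vowel (running total: 1)
  'm' at position 1: consonant
  'l' at position 2: consonant
  'd' at position 3: consonant
  'e' at position 4: vowel (running total: 2)
  'b' at position 5: consonant
  'i' at position 6: vowel (running total: 3)
  'i' at position 7: vowel (running total: 4)
  'b' at position 8: consonant
  'a' at position 9: vowel (running total: 5)
Total vowels: 5

5


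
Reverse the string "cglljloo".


Input: cglljloo
Reading characters right to left:
  Position 7: 'o'
  Position 6: 'o'
  Position 5: 'l'
  Position 4: 'j'
  Position 3: 'l'
  Position 2: 'l'
  Position 1: 'g'
  Position 0: 'c'
Reversed: ooljllgc

ooljllgc


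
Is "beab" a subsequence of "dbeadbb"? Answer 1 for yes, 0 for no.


Check if "beab" is a subsequence of "dbeadbb"
Greedy scan:
  Position 0 ('d'): no match needed
  Position 1 ('b'): matches sub[0] = 'b'
  Position 2 ('e'): matches sub[1] = 'e'
  Position 3 ('a'): matches sub[2] = 'a'
  Position 4 ('d'): no match needed
  Position 5 ('b'): matches sub[3] = 'b'
  Position 6 ('b'): no match needed
All 4 characters matched => is a subsequence

1


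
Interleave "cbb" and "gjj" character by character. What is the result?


Interleaving "cbb" and "gjj":
  Position 0: 'c' from first, 'g' from second => "cg"
  Position 1: 'b' from first, 'j' from second => "bj"
  Position 2: 'b' from first, 'j' from second => "bj"
Result: cgbjbj

cgbjbj


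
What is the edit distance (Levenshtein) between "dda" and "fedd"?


Computing edit distance: "dda" -> "fedd"
DP table:
           f    e    d    d
      0    1    2    3    4
  d   1    1    2    2    3
  d   2    2    2    2    2
  a   3    3    3    3    3
Edit distance = dp[3][4] = 3

3


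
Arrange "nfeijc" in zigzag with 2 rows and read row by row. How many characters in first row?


Zigzag "nfeijc" into 2 rows:
Placing characters:
  'n' => row 0
  'f' => row 1
  'e' => row 0
  'i' => row 1
  'j' => row 0
  'c' => row 1
Rows:
  Row 0: "nej"
  Row 1: "fic"
First row length: 3

3


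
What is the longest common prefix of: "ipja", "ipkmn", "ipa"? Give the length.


Words: ipja, ipkmn, ipa
  Position 0: all 'i' => match
  Position 1: all 'p' => match
  Position 2: ('j', 'k', 'a') => mismatch, stop
LCP = "ip" (length 2)

2


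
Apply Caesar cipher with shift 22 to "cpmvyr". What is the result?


Caesar cipher: shift "cpmvyr" by 22
  'c' (pos 2) + 22 = pos 24 = 'y'
  'p' (pos 15) + 22 = pos 11 = 'l'
  'm' (pos 12) + 22 = pos 8 = 'i'
  'v' (pos 21) + 22 = pos 17 = 'r'
  'y' (pos 24) + 22 = pos 20 = 'u'
  'r' (pos 17) + 22 = pos 13 = 'n'
Result: ylirun

ylirun


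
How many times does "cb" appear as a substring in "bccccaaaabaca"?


Searching for "cb" in "bccccaaaabaca"
Scanning each position:
  Position 0: "bc" => no
  Position 1: "cc" => no
  Position 2: "cc" => no
  Position 3: "cc" => no
  Position 4: "ca" => no
  Position 5: "aa" => no
  Position 6: "aa" => no
  Position 7: "aa" => no
  Position 8: "ab" => no
  Position 9: "ba" => no
  Position 10: "ac" => no
  Position 11: "ca" => no
Total occurrences: 0

0


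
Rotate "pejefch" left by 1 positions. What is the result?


Input: "pejefch", rotate left by 1
First 1 characters: "p"
Remaining characters: "ejefch"
Concatenate remaining + first: "ejefch" + "p" = "ejefchp"

ejefchp


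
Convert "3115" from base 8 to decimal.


Input: "3115" in base 8
Positional expansion:
  Digit '3' (value 3) x 8^3 = 1536
  Digit '1' (value 1) x 8^2 = 64
  Digit '1' (value 1) x 8^1 = 8
  Digit '5' (value 5) x 8^0 = 5
Sum = 1613

1613


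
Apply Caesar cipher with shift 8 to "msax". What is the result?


Caesar cipher: shift "msax" by 8
  'm' (pos 12) + 8 = pos 20 = 'u'
  's' (pos 18) + 8 = pos 0 = 'a'
  'a' (pos 0) + 8 = pos 8 = 'i'
  'x' (pos 23) + 8 = pos 5 = 'f'
Result: uaif

uaif


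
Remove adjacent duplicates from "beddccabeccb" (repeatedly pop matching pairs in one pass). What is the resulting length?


Input: beddccabeccb
Stack-based adjacent duplicate removal:
  Read 'b': push. Stack: b
  Read 'e': push. Stack: be
  Read 'd': push. Stack: bed
  Read 'd': matches stack top 'd' => pop. Stack: be
  Read 'c': push. Stack: bec
  Read 'c': matches stack top 'c' => pop. Stack: be
  Read 'a': push. Stack: bea
  Read 'b': push. Stack: beab
  Read 'e': push. Stack: beabe
  Read 'c': push. Stack: beabec
  Read 'c': matches stack top 'c' => pop. Stack: beabe
  Read 'b': push. Stack: beabeb
Final stack: "beabeb" (length 6)

6


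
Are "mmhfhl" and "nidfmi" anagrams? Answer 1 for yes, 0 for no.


Strings: "mmhfhl", "nidfmi"
Sorted first:  fhhlmm
Sorted second: dfiimn
Differ at position 0: 'f' vs 'd' => not anagrams

0


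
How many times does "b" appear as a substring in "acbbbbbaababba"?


Searching for "b" in "acbbbbbaababba"
Scanning each position:
  Position 0: "a" => no
  Position 1: "c" => no
  Position 2: "b" => MATCH
  Position 3: "b" => MATCH
  Position 4: "b" => MATCH
  Position 5: "b" => MATCH
  Position 6: "b" => MATCH
  Position 7: "a" => no
  Position 8: "a" => no
  Position 9: "b" => MATCH
  Position 10: "a" => no
  Position 11: "b" => MATCH
  Position 12: "b" => MATCH
  Position 13: "a" => no
Total occurrences: 8

8


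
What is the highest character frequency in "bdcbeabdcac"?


Input: bdcbeabdcac
Character counts:
  'a': 2
  'b': 3
  'c': 3
  'd': 2
  'e': 1
Maximum frequency: 3

3


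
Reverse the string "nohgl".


Input: nohgl
Reading characters right to left:
  Position 4: 'l'
  Position 3: 'g'
  Position 2: 'h'
  Position 1: 'o'
  Position 0: 'n'
Reversed: lghon

lghon


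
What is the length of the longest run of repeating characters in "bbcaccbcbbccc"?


Input: "bbcaccbcbbccc"
Scanning for longest run:
  Position 1 ('b'): continues run of 'b', length=2
  Position 2 ('c'): new char, reset run to 1
  Position 3 ('a'): new char, reset run to 1
  Position 4 ('c'): new char, reset run to 1
  Position 5 ('c'): continues run of 'c', length=2
  Position 6 ('b'): new char, reset run to 1
  Position 7 ('c'): new char, reset run to 1
  Position 8 ('b'): new char, reset run to 1
  Position 9 ('b'): continues run of 'b', length=2
  Position 10 ('c'): new char, reset run to 1
  Position 11 ('c'): continues run of 'c', length=2
  Position 12 ('c'): continues run of 'c', length=3
Longest run: 'c' with length 3

3


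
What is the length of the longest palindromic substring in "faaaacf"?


Input: "faaaacf"
Checking substrings for palindromes:
  [1:5] "aaaa" (len 4) => palindrome
  [1:4] "aaa" (len 3) => palindrome
  [2:5] "aaa" (len 3) => palindrome
  [1:3] "aa" (len 2) => palindrome
  [2:4] "aa" (len 2) => palindrome
  [3:5] "aa" (len 2) => palindrome
Longest palindromic substring: "aaaa" with length 4

4


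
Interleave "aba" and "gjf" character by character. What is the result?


Interleaving "aba" and "gjf":
  Position 0: 'a' from first, 'g' from second => "ag"
  Position 1: 'b' from first, 'j' from second => "bj"
  Position 2: 'a' from first, 'f' from second => "af"
Result: agbjaf

agbjaf


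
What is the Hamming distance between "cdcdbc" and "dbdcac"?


Comparing "cdcdbc" and "dbdcac" position by position:
  Position 0: 'c' vs 'd' => differ
  Position 1: 'd' vs 'b' => differ
  Position 2: 'c' vs 'd' => differ
  Position 3: 'd' vs 'c' => differ
  Position 4: 'b' vs 'a' => differ
  Position 5: 'c' vs 'c' => same
Total differences (Hamming distance): 5

5


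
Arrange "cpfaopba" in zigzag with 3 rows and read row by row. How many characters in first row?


Zigzag "cpfaopba" into 3 rows:
Placing characters:
  'c' => row 0
  'p' => row 1
  'f' => row 2
  'a' => row 1
  'o' => row 0
  'p' => row 1
  'b' => row 2
  'a' => row 1
Rows:
  Row 0: "co"
  Row 1: "papa"
  Row 2: "fb"
First row length: 2

2


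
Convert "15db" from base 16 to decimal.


Input: "15db" in base 16
Positional expansion:
  Digit '1' (value 1) x 16^3 = 4096
  Digit '5' (value 5) x 16^2 = 1280
  Digit 'd' (value 13) x 16^1 = 208
  Digit 'b' (value 11) x 16^0 = 11
Sum = 5595

5595


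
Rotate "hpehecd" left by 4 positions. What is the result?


Input: "hpehecd", rotate left by 4
First 4 characters: "hpeh"
Remaining characters: "ecd"
Concatenate remaining + first: "ecd" + "hpeh" = "ecdhpeh"

ecdhpeh


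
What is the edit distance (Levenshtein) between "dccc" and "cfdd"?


Computing edit distance: "dccc" -> "cfdd"
DP table:
           c    f    d    d
      0    1    2    3    4
  d   1    1    2    2    3
  c   2    1    2    3    3
  c   3    2    2    3    4
  c   4    3    3    3    4
Edit distance = dp[4][4] = 4

4


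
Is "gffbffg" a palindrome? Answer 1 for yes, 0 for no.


Input: gffbffg
Reversed: gffbffg
  Compare pos 0 ('g') with pos 6 ('g'): match
  Compare pos 1 ('f') with pos 5 ('f'): match
  Compare pos 2 ('f') with pos 4 ('f'): match
Result: palindrome

1


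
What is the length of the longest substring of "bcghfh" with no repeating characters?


Input: "bcghfh"
Sliding window (track last position of each char):
  Position 0 ('b'): window [0,0] length 1 -- new best
  Position 1 ('c'): window [0,1] length 2 -- new best
  Position 2 ('g'): window [0,2] length 3 -- new best
  Position 3 ('h'): window [0,3] length 4 -- new best
  Position 4 ('f'): window [0,4] length 5 -- new best
  Position 5 ('h'): repeat (last at 3), move window start to 4
  Position 5 ('h'): window [4,5] length 2
Longest substring with no repeats: "bcghf" with length 5

5


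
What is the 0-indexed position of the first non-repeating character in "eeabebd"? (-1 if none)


Input: eeabebd
Character frequencies:
  'a': 1
  'b': 2
  'd': 1
  'e': 3
Scanning left to right for freq == 1:
  Position 0 ('e'): freq=3, skip
  Position 1 ('e'): freq=3, skip
  Position 2 ('a'): unique! => answer = 2

2


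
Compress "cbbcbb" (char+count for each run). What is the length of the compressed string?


Input: cbbcbb
Runs:
  'c' x 1 => "c1"
  'b' x 2 => "b2"
  'c' x 1 => "c1"
  'b' x 2 => "b2"
Compressed: "c1b2c1b2"
Compressed length: 8

8


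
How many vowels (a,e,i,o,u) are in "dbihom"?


Input: dbihom
Checking each character:
  'd' at position 0: consonant
  'b' at position 1: consonant
  'i' at position 2: vowel (running total: 1)
  'h' at position 3: consonant
  'o' at position 4: vowel (running total: 2)
  'm' at position 5: consonant
Total vowels: 2

2


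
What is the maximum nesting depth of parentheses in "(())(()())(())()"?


Input: "(())(()())(())()"
Tracking depth:
  Position 0 '(': depth becomes 1
  Position 1 '(': depth becomes 2
  Position 2 ')': depth becomes 1
  Position 3 ')': depth becomes 0
  Position 4 '(': depth becomes 1
  Position 5 '(': depth becomes 2
  Position 6 ')': depth becomes 1
  Position 7 '(': depth becomes 2
  Position 8 ')': depth becomes 1
  Position 9 ')': depth becomes 0
  Position 10 '(': depth becomes 1
  Position 11 '(': depth becomes 2
  Position 12 ')': depth becomes 1
  Position 13 ')': depth becomes 0
  Position 14 '(': depth becomes 1
  Position 15 ')': depth becomes 0
Maximum depth reached: 2

2
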